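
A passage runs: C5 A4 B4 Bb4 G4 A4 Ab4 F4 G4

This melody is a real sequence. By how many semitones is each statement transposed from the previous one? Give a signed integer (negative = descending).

With a 3-note motive the entries are C5, Bb4, Ab4, each down a 2nd from the previous.
C5 to Bb4 spans -2 semitones.

-2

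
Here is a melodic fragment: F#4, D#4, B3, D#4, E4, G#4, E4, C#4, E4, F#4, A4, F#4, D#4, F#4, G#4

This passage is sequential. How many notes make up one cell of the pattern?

15 notes total. Splitting into 3 groups of 5:
F#4 D#4 B3 D#4 E4 | G#4 E4 C#4 E4 F#4 | A4 F#4 D#4 F#4 G#4
Every group is a transposition up a 2nd of the one before; no shorter unit works.

5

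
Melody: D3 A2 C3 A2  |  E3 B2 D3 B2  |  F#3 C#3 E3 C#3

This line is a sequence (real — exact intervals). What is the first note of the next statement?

G#3

With a 4-note motive the entries are D3, E3, F#3, each up a 2nd from the previous.
The next head, up a 2nd from F#3, is G#3.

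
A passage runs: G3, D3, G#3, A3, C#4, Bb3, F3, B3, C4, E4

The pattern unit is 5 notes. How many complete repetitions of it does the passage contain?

2

10 notes in groups of 5 gives 10/5 = 2 statements.
Starts: G3, Bb3 — each up a 3rd.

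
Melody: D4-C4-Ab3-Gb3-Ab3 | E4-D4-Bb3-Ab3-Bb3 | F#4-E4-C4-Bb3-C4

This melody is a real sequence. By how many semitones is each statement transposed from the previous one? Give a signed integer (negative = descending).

Unit = 5 notes; the statements start on D4, E4, F#4, moving up a 2nd each time.
D4→E4 is 64 − 62 = 2 semitones.

2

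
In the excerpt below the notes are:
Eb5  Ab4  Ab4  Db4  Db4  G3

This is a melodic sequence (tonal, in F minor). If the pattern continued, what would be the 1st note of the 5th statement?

C3

With 2-note cells, note 1 of each statement runs Eb5, Ab4, Db4.
Carrying that down a 5th forward: G3 → C3.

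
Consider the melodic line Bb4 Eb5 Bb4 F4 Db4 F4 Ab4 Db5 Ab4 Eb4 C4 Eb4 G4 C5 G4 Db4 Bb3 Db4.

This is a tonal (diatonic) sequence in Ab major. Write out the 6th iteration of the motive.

Db4 G4 Db4 Ab3 F3 Ab3

The 6-note cells begin on Bb4, Ab4, G4 — each down a 2nd from the last.
Carrying on: F4 → Eb4 → Db4.
So cell 6 is Db4 G4 Db4 Ab3 F3 Ab3.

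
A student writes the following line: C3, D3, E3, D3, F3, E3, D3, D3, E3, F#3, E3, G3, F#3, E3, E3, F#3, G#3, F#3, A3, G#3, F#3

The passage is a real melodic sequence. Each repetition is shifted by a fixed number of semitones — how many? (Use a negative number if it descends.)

The 7-note cells begin on C3, D3, E3 — each up a 2nd from the last.
C3 to D3 spans +2 semitones.

2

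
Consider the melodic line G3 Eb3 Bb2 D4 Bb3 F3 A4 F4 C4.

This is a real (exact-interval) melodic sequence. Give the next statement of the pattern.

E5 C5 G4

Unit = 3 notes; the statements start on G3, D4, A4, moving up a 5th each time.
From E5 the exact shape gives E5 C5 G4.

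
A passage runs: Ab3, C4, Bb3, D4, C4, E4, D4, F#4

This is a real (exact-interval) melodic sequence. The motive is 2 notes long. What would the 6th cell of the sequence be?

F#4 A#4

Taking 2-note groups, the heads are Ab3, Bb3, C4, D4: the pattern moves up a 2nd.
Carrying on: E4 → F#4.
So cell 6 is F#4 A#4.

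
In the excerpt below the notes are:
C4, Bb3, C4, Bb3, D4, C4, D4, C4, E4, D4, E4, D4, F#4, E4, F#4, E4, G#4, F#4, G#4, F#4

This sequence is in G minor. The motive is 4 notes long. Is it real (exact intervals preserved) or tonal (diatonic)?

real

Each cell has the same semitone pattern (-2, 2, -2) — intervals are preserved exactly.
And E4 lies outside G minor, so the sequence is real rather than tonal.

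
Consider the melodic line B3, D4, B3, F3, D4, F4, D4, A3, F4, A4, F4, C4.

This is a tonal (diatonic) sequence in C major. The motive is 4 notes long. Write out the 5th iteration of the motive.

C5 E5 C5 G4

Unit = 4 notes; the statements start on B3, D4, F4, moving up a 3rd each time.
Carrying on: A4 → C5.
From C5 the diatonic shape gives C5 E5 C5 G4.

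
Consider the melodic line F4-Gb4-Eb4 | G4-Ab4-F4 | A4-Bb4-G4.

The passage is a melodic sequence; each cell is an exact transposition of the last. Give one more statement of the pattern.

Taking 3-note groups, the heads are F4, G4, A4: the pattern moves up a 2nd.
From B4 the exact shape gives B4 C5 A4.

B4 C5 A4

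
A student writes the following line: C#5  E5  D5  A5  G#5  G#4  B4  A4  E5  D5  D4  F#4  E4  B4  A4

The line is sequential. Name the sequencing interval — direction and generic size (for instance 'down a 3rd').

down a 4th

Unit = 5 notes; the statements start on C#5, G#4, D4, moving down a 4th each time.
C#5 to G#4 is down a 4th.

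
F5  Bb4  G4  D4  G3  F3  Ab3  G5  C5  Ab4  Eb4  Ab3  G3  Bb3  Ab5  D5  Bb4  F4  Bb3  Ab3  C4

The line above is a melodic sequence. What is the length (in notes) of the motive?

7

There are 21 notes; a 7-note unit gives 3 cells:
F5 Bb4 G4 D4 G3 F3 Ab3 | G5 C5 Ab4 Eb4 Ab3 G3 Bb3 | Ab5 D5 Bb4 F4 Bb3 Ab3 C4
Every group is a transposition up a 2nd of the one before; no shorter unit works.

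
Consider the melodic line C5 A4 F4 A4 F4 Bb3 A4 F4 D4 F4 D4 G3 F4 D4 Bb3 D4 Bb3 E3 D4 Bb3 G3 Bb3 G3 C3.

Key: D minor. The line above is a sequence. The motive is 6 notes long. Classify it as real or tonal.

Every note is diatonic to D minor.
Cell 1 has -3 semitones from note 1 to 2, but cell 2 has -4 — the interval quality changes while the contour stays the same, which is the hallmark of a tonal sequence.

tonal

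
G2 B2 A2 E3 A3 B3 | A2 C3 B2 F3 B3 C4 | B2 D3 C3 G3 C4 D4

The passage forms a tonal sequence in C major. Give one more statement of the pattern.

With a 6-note motive the entries are G2, A2, B2, each up a 2nd from the previous.
From C3 the diatonic shape gives C3 E3 D3 A3 D4 E4.

C3 E3 D3 A3 D4 E4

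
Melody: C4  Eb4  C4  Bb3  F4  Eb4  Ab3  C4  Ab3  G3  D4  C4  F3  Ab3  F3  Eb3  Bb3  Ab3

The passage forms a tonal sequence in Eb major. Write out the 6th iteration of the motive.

G2 Bb2 G2 F2 C3 Bb2

Taking 6-note groups, the heads are C4, Ab3, F3: the pattern moves down a 3rd.
Extending down a 3rd: D3 → Bb2 → G2.
From G2 the diatonic shape gives G2 Bb2 G2 F2 C3 Bb2.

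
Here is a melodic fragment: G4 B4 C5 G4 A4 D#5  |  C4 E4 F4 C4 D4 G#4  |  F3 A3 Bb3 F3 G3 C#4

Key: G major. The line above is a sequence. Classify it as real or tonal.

Each cell has the same semitone pattern (4, 1, -5, 2, 6) — intervals are preserved exactly.
And D#5 lies outside G major, so the sequence is real rather than tonal.

real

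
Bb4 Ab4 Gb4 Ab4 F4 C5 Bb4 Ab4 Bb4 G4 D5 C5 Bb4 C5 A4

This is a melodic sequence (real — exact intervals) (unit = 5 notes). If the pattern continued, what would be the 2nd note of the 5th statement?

E5

The unit is 5 notes. Position-2 pitches of the 3 shown cells: Ab4, Bb4, C5.
Carrying that up a 2nd forward: D5 → E5.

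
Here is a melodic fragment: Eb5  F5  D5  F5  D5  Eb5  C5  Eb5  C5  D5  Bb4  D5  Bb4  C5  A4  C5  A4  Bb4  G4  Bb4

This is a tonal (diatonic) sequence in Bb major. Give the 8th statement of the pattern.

Unit = 4 notes; the statements start on Eb5, D5, C5, Bb4, A4, moving down a 2nd each time.
Extending down a 2nd: G4 → F4 → Eb4.
So cell 8 is Eb4 F4 D4 F4.

Eb4 F4 D4 F4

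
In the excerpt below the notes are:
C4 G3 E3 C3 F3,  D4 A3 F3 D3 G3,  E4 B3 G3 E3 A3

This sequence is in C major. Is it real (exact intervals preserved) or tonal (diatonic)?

tonal

Every note is diatonic to C major.
Cell 1 has -3 semitones from note 2 to 3, but cell 2 has -4 — the interval quality changes while the contour stays the same, which is the hallmark of a tonal sequence.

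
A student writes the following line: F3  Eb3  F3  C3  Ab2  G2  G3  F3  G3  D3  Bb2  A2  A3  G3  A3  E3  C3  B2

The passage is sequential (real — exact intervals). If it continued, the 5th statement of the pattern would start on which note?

Taking 6-note groups, the heads are F3, G3, A3: the pattern moves up a 2nd.
Continuing: B3 → C#4. Statement 5 starts on C#4.

C#4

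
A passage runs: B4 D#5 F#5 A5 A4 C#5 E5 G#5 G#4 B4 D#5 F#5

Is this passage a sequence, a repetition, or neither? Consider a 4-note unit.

Each 4-note cell is the previous one transposed down a 2nd.

sequence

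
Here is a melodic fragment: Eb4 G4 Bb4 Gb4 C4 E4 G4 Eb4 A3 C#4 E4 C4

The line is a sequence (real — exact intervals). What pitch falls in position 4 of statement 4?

A3

With 4-note cells, note 4 of each statement runs Gb4, Eb4, C4.
One more down a 3rd gives A3.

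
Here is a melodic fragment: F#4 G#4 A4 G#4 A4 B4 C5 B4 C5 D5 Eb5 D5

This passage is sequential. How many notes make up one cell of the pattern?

12 notes total. Splitting into 3 groups of 4:
F#4 G#4 A4 G#4 | A4 B4 C5 B4 | C5 D5 Eb5 D5
That's a consistent up a 3rd shift per cell, and no other grouping gives one.

4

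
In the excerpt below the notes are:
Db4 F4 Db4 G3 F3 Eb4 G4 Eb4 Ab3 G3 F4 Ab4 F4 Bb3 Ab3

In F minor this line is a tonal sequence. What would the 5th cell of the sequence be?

Unit = 5 notes; the statements start on Db4, Eb4, F4, moving up a 2nd each time.
Carrying on: G4 → Ab4.
So cell 5 is Ab4 C5 Ab4 Db4 C4.

Ab4 C5 Ab4 Db4 C4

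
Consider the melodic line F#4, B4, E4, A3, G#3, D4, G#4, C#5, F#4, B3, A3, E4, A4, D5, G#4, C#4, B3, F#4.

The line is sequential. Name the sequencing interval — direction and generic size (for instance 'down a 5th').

up a 2nd

Unit = 6 notes; the statements start on F#4, G#4, A4, moving up a 2nd each time.
From F#4 to G#4: up a 2nd.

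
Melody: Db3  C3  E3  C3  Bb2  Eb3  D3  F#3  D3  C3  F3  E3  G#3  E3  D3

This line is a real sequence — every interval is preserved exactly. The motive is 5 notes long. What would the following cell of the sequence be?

G3 F#3 A#3 F#3 E3

Taking 5-note groups, the heads are Db3, Eb3, F3: the pattern moves up a 2nd.
Statement 4 starts on G3 and keeps the same exact contour: G3 F#3 A#3 F#3 E3.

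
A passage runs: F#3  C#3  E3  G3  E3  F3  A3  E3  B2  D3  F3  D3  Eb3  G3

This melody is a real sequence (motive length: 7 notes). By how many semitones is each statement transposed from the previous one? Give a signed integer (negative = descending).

With a 7-note motive the entries are F#3, E3, each down a 2nd from the previous.
Counting half-steps from F#3 to E3: -2.

-2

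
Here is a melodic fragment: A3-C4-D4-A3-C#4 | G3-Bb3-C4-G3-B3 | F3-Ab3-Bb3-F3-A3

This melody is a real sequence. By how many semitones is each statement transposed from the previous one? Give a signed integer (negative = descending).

The 5-note cells begin on A3, G3, F3 — each down a 2nd from the last.
Counting half-steps from A3 to G3: -2.

-2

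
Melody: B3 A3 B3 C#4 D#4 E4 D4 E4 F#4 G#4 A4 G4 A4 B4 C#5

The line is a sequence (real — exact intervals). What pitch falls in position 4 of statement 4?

The unit is 5 notes. Position-4 pitches of the 3 shown cells: C#4, F#4, B4.
One more up a 4th gives E5.

E5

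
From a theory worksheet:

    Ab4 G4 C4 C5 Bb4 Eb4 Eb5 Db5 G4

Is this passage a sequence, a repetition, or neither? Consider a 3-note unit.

sequence

Each 3-note cell is the previous one transposed up a 3rd.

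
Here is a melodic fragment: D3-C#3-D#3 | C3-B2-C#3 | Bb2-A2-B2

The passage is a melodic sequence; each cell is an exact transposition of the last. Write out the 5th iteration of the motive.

Gb2 F2 G2

Unit = 3 notes; the statements start on D3, C3, Bb2, moving down a 2nd each time.
Carrying on: Ab2 → Gb2.
From Gb2 the exact shape gives Gb2 F2 G2.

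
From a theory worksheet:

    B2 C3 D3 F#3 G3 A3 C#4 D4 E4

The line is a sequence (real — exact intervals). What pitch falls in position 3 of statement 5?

F#5

With 3-note cells, note 3 of each statement runs D3, A3, E4.
Each moves up a 5th. Continuing: B4 → F#5.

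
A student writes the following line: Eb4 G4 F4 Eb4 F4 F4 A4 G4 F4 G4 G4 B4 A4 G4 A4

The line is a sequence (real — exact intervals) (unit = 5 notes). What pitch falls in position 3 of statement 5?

C#5

With 5-note cells, note 3 of each statement runs F4, G4, A4.
Carrying that up a 2nd forward: B4 → C#5.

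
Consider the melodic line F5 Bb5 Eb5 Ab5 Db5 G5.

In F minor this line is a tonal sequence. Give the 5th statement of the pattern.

With a 2-note motive the entries are F5, Eb5, Db5, each down a 2nd from the previous.
Continuing the starts: C5 → Bb4.
Statement 5 starts on Bb4 and keeps the same diatonic contour: Bb4 Eb5.

Bb4 Eb5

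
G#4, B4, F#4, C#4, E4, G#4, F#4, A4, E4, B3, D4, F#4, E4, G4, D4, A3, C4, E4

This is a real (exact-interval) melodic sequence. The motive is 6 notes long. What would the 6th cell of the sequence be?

Unit = 6 notes; the statements start on G#4, F#4, E4, moving down a 2nd each time.
Extending down a 2nd: D4 → C4 → Bb3.
Statement 6 starts on Bb3 and keeps the same exact contour: Bb3 Db4 Ab3 Eb3 Gb3 Bb3.

Bb3 Db4 Ab3 Eb3 Gb3 Bb3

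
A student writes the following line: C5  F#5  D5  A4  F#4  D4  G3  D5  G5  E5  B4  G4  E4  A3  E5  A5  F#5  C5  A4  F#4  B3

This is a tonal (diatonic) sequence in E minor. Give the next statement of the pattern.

F#5 B5 G5 D5 B4 G4 C4

The 7-note cells begin on C5, D5, E5 — each up a 2nd from the last.
Statement 4 starts on F#5 and keeps the same diatonic contour: F#5 B5 G5 D5 B4 G4 C4.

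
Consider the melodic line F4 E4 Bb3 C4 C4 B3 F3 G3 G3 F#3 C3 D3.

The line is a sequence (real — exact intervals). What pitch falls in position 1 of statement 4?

Grouping in 4s, the 1st note of each cell is F4, C4, G3.
From G3, down a 4th gives D3.

D3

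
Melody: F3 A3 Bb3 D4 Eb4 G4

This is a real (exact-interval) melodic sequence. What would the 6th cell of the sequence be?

Unit = 2 notes; the statements start on F3, Bb3, Eb4, moving up a 4th each time.
Continuing the starts: Ab4 → Db5 → Gb5.
Statement 6 starts on Gb5 and keeps the same exact contour: Gb5 Bb5.

Gb5 Bb5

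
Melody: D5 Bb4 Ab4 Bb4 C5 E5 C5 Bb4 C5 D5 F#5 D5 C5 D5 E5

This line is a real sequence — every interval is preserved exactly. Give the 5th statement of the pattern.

A#5 F#5 E5 F#5 G#5

With a 5-note motive the entries are D5, E5, F#5, each up a 2nd from the previous.
Extending up a 2nd: G#5 → A#5.
Statement 5 starts on A#5 and keeps the same exact contour: A#5 F#5 E5 F#5 G#5.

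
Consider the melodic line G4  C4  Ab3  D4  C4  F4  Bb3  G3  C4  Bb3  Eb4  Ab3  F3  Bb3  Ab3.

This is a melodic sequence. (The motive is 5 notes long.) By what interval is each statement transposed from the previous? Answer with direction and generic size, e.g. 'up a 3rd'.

down a 2nd

Taking 5-note groups, the heads are G4, F4, Eb4: the pattern moves down a 2nd.
From G4 to F4: down a 2nd.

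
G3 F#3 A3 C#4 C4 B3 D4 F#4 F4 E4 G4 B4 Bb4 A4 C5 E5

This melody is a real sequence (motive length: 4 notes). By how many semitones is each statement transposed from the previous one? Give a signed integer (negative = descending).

5

The 4-note cells begin on G3, C4, F4, Bb4 — each up a 4th from the last.
G3→C4 is 60 − 55 = 5 semitones.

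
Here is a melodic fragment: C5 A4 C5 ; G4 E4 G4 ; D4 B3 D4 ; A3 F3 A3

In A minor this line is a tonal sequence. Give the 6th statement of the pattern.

B2 G2 B2

The 3-note cells begin on C5, G4, D4, A3 — each down a 4th from the last.
Extending down a 4th: E3 → B2.
From B2 the diatonic shape gives B2 G2 B2.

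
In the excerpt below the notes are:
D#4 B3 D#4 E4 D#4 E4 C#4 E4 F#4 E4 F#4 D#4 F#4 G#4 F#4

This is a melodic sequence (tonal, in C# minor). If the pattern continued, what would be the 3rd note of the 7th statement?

C#5

Grouping in 5s, the 3rd note of each cell is D#4, E4, F#4.
Extending up a 2nd: G#4 → A4 → B4 → C#5.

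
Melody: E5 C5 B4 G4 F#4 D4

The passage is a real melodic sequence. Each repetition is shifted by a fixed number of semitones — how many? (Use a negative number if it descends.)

-5

Taking 2-note groups, the heads are E5, B4, F#4: the pattern moves down a 4th.
E5→B4 is 71 − 76 = -5 semitones.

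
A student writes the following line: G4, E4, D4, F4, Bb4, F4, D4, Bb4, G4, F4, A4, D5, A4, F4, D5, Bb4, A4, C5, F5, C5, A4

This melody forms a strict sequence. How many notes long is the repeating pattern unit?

21 notes total. Splitting into 3 groups of 7:
G4 E4 D4 F4 Bb4 F4 D4 | Bb4 G4 F4 A4 D5 A4 F4 | D5 Bb4 A4 C5 F5 C5 A4
That's a consistent up a 3rd shift per cell, and no other grouping gives one.

7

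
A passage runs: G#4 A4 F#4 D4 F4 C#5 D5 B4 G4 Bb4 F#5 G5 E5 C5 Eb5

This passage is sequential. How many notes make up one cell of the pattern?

5

Try groups of 5 (3 cells in 15 notes):
G#4 A4 F#4 D4 F4 | C#5 D5 B4 G4 Bb4 | F#5 G5 E5 C5 Eb5
That's a consistent up a 4th shift per cell, and no other grouping gives one.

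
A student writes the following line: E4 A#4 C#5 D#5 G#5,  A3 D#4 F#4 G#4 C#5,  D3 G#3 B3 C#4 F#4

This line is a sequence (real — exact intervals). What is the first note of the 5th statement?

With a 5-note motive the entries are E4, A3, D3, each down a 5th from the previous.
Extending the heads down a 5th: G2 → C2.

C2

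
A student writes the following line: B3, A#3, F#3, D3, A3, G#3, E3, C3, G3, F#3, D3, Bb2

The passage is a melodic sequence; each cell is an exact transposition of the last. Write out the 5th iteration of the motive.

Eb3 D3 Bb2 Gb2

Taking 4-note groups, the heads are B3, A3, G3: the pattern moves down a 2nd.
Carrying on: F3 → Eb3.
From Eb3 the exact shape gives Eb3 D3 Bb2 Gb2.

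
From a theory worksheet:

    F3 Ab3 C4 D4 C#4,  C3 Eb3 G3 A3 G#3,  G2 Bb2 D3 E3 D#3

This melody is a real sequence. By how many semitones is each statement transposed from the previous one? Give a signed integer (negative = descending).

Taking 5-note groups, the heads are F3, C3, G2: the pattern moves down a 4th.
F3 to C3 spans -5 semitones.

-5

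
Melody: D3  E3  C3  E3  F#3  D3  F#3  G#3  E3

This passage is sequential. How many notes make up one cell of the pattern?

9 notes total. Splitting into 3 groups of 3:
D3 E3 C3 | E3 F#3 D3 | F#3 G#3 E3
That's a consistent up a 2nd shift per cell, and no other grouping gives one.

3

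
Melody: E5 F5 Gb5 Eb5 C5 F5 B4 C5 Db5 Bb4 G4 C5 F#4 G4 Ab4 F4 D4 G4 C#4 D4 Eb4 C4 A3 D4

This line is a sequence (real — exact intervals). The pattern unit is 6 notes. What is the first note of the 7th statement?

Unit = 6 notes; the statements start on E5, B4, F#4, C#4, moving down a 4th each time.
Continuing: G#3 → D#3 → A#2. Statement 7 starts on A#2.

A#2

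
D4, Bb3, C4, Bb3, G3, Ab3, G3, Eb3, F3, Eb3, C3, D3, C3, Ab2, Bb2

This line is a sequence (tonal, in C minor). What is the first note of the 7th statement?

F2

With a 3-note motive the entries are D4, Bb3, G3, Eb3, C3, each down a 3rd from the previous.
Continuing: Ab2 → F2. Statement 7 starts on F2.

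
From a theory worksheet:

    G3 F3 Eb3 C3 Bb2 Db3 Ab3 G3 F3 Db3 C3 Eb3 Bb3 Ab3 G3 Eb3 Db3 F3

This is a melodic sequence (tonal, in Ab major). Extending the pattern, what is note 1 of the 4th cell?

C4

With 6-note cells, note 1 of each statement runs G3, Ab3, Bb3.
From Bb3, up a 2nd gives C4.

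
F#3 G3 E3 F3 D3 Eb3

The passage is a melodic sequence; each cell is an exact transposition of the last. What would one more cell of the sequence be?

Unit = 2 notes; the statements start on F#3, E3, D3, moving down a 2nd each time.
So cell 4 is C3 Db3.

C3 Db3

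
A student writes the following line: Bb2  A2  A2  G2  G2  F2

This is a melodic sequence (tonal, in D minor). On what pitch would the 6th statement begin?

Unit = 2 notes; the statements start on Bb2, A2, G2, moving down a 2nd each time.
Continuing: F2 → E2 → D2. Statement 6 starts on D2.

D2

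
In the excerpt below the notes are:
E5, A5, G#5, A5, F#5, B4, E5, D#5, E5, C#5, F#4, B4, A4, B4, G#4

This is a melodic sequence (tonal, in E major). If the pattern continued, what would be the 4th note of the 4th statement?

The unit is 5 notes. Position-4 pitches of the 3 shown cells: A5, E5, B4.
One more down a 4th gives F#4.

F#4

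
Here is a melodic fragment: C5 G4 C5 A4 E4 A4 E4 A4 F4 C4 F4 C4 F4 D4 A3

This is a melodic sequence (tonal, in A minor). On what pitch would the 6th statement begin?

With a 5-note motive the entries are C5, A4, F4, each down a 3rd from the previous.
Continuing: D4 → B3 → G3. Statement 6 starts on G3.

G3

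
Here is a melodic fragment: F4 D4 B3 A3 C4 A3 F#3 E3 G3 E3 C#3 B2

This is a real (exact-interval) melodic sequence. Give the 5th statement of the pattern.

A2 F#2 D#2 C#2

With a 4-note motive the entries are F4, C4, G3, each down a 4th from the previous.
Continuing the starts: D3 → A2.
From A2 the exact shape gives A2 F#2 D#2 C#2.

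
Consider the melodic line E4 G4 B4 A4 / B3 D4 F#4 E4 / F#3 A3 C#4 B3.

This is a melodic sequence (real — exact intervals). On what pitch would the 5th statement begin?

Unit = 4 notes; the statements start on E4, B3, F#3, moving down a 4th each time.
Continuing: C#3 → G#2. Statement 5 starts on G#2.

G#2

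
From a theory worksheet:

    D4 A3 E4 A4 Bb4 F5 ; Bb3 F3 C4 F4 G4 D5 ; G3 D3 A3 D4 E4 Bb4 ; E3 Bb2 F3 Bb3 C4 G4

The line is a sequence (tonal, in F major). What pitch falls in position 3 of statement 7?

Grouping in 6s, the 3rd note of each cell is E4, C4, A3, F3.
Carrying that down a 3rd forward: D3 → Bb2 → G2.

G2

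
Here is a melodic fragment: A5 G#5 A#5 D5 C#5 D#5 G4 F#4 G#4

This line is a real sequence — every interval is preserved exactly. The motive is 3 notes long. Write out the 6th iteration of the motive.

The 3-note cells begin on A5, D5, G4 — each down a 5th from the last.
Continuing the starts: C4 → F3 → Bb2.
From Bb2 the exact shape gives Bb2 A2 B2.

Bb2 A2 B2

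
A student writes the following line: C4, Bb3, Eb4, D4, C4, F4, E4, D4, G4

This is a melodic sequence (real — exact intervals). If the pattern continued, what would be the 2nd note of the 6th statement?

G#4

The unit is 3 notes. Position-2 pitches of the 3 shown cells: Bb3, C4, D4.
Extending up a 2nd: E4 → F#4 → G#4.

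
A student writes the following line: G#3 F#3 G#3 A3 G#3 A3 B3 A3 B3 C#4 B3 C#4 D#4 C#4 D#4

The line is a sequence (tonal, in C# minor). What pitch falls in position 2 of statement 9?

Grouping in 3s, the 2nd note of each cell is F#3, G#3, A3, B3, C#4.
Extending up a 2nd: D#4 → E4 → F#4 → G#4.

G#4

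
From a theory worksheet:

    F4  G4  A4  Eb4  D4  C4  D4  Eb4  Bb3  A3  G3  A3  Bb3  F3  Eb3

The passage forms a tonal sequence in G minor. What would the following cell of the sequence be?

Taking 5-note groups, the heads are F4, C4, G3: the pattern moves down a 4th.
From D3 the diatonic shape gives D3 Eb3 F3 C3 Bb2.

D3 Eb3 F3 C3 Bb2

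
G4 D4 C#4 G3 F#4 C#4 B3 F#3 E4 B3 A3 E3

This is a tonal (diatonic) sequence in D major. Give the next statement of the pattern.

D4 A3 G3 D3

The 4-note cells begin on G4, F#4, E4 — each down a 2nd from the last.
So cell 4 is D4 A3 G3 D3.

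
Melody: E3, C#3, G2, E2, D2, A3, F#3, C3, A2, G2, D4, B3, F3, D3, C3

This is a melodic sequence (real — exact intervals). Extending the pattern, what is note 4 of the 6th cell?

F4

The unit is 5 notes. Position-4 pitches of the 3 shown cells: E2, A2, D3.
Carrying that up a 4th forward: G3 → C4 → F4.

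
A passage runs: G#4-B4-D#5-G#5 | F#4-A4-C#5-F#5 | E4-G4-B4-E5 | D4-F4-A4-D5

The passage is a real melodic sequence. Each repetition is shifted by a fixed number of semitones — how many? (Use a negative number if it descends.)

-2

The 4-note cells begin on G#4, F#4, E4, D4 — each down a 2nd from the last.
G#4 to F#4 spans -2 semitones.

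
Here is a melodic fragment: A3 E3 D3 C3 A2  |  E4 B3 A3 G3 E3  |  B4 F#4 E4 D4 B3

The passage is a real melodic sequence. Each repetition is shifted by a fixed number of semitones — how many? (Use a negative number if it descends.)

Taking 5-note groups, the heads are A3, E4, B4: the pattern moves up a 5th.
A3→E4 is 64 − 57 = 7 semitones.

7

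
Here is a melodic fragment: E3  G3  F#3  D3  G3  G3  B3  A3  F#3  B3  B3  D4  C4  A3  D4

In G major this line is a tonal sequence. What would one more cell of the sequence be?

D4 F#4 E4 C4 F#4

Taking 5-note groups, the heads are E3, G3, B3: the pattern moves up a 3rd.
So cell 4 is D4 F#4 E4 C4 F#4.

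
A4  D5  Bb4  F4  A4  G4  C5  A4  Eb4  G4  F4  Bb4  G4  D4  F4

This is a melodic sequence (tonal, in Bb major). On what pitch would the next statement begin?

Eb4

Taking 5-note groups, the heads are A4, G4, F4: the pattern moves down a 2nd.
One more step down a 2nd gives Eb4.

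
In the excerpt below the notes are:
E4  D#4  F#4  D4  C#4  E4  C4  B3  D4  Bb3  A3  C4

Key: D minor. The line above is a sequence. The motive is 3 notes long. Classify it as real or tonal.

real

Each cell has the same semitone pattern (-1, 3) — intervals are preserved exactly.
And D#4 lies outside D minor, so the sequence is real rather than tonal.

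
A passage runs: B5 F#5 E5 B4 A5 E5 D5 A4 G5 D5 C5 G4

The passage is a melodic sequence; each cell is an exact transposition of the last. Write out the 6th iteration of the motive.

With a 4-note motive the entries are B5, A5, G5, each down a 2nd from the previous.
Continuing the starts: F5 → Eb5 → Db5.
So cell 6 is Db5 Ab4 Gb4 Db4.

Db5 Ab4 Gb4 Db4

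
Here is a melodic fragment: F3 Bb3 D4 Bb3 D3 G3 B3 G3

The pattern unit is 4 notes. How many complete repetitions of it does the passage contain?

8 notes in groups of 4 gives 8/4 = 2 statements.
Starts: F3, D3 — each down a 3rd.

2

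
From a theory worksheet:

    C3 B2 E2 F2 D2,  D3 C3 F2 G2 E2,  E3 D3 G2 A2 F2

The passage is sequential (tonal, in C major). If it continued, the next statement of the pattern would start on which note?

Unit = 5 notes; the statements start on C3, D3, E3, moving up a 2nd each time.
The next head, up a 2nd from E3, is F3.

F3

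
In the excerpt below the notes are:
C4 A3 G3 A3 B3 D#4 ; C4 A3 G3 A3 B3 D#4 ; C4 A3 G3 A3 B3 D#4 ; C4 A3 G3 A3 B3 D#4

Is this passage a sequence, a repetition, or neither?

Each 6-note cell is identical (C4 A3 G3 A3 B3 D#4), restated at the same pitch.

repetition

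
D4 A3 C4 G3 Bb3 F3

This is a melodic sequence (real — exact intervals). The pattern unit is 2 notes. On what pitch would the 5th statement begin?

With a 2-note motive the entries are D4, C4, Bb3, each down a 2nd from the previous.
Extending the heads down a 2nd: Ab3 → Gb3.

Gb3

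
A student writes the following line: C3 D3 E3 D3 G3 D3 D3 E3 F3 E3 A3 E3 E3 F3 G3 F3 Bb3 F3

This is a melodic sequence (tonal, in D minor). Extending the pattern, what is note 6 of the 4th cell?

G3

The unit is 6 notes. Position-6 pitches of the 3 shown cells: D3, E3, F3.
Each moves up a 2nd; the next is G3.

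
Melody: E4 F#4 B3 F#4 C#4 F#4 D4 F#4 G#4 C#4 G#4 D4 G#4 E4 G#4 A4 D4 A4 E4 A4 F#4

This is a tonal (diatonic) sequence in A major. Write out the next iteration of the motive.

Unit = 7 notes; the statements start on E4, F#4, G#4, moving up a 2nd each time.
So cell 4 is A4 B4 E4 B4 F#4 B4 G#4.

A4 B4 E4 B4 F#4 B4 G#4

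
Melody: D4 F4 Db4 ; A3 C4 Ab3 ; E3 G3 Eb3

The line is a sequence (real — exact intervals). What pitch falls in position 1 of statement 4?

With 3-note cells, note 1 of each statement runs D4, A3, E3.
From E3, down a 4th gives B2.

B2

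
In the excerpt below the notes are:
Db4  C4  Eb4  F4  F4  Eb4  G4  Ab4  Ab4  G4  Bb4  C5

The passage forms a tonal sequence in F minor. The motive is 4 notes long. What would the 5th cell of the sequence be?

Taking 4-note groups, the heads are Db4, F4, Ab4: the pattern moves up a 3rd.
Carrying on: C5 → Eb5.
From Eb5 the diatonic shape gives Eb5 Db5 F5 G5.

Eb5 Db5 F5 G5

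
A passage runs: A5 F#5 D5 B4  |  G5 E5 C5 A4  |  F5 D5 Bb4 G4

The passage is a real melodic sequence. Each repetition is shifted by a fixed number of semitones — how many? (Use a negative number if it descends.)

Unit = 4 notes; the statements start on A5, G5, F5, moving down a 2nd each time.
A5→G5 is 79 − 81 = -2 semitones.

-2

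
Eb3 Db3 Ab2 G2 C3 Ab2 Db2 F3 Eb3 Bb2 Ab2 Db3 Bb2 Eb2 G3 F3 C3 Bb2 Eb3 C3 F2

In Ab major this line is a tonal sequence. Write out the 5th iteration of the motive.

Taking 7-note groups, the heads are Eb3, F3, G3: the pattern moves up a 2nd.
Extending up a 2nd: Ab3 → Bb3.
From Bb3 the diatonic shape gives Bb3 Ab3 Eb3 Db3 G3 Eb3 Ab2.

Bb3 Ab3 Eb3 Db3 G3 Eb3 Ab2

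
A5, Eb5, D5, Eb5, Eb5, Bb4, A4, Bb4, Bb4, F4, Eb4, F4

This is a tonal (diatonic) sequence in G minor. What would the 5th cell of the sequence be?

C4 G3 F3 G3

With a 4-note motive the entries are A5, Eb5, Bb4, each down a 4th from the previous.
Carrying on: F4 → C4.
From C4 the diatonic shape gives C4 G3 F3 G3.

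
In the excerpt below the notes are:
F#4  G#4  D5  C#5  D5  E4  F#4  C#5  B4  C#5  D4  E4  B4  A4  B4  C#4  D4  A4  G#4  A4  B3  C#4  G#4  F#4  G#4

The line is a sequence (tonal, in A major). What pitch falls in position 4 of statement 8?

C#4

With 5-note cells, note 4 of each statement runs C#5, B4, A4, G#4, F#4.
Each moves down a 2nd. Continuing: E4 → D4 → C#4.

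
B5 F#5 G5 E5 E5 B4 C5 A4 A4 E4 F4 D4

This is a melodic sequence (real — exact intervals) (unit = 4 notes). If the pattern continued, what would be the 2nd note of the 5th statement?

D3

The unit is 4 notes. Position-2 pitches of the 3 shown cells: F#5, B4, E4.
Carrying that down a 5th forward: A3 → D3.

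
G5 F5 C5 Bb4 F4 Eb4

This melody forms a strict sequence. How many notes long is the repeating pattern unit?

2

6 notes total. Splitting into 3 groups of 2:
G5 F5 | C5 Bb4 | F4 Eb4
That's a consistent down a 5th shift per cell, and no other grouping gives one.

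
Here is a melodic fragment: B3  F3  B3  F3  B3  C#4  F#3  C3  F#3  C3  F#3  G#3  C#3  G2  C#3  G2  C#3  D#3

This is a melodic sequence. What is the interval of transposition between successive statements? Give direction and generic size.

Unit = 6 notes; the statements start on B3, F#3, C#3, moving down a 4th each time.
From B3 to F#3: down a 4th.

down a 4th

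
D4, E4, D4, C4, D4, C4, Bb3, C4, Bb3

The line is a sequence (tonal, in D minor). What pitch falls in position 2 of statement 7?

F3

Grouping in 3s, the 2nd note of each cell is E4, D4, C4.
Each moves down a 2nd. Continuing: Bb3 → A3 → G3 → F3.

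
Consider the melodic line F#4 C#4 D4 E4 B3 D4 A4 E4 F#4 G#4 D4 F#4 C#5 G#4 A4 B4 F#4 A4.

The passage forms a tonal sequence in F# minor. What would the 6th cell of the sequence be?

The 6-note cells begin on F#4, A4, C#5 — each up a 3rd from the last.
Extending up a 3rd: E5 → G#5 → B5.
Statement 6 starts on B5 and keeps the same diatonic contour: B5 F#5 G#5 A5 E5 G#5.

B5 F#5 G#5 A5 E5 G#5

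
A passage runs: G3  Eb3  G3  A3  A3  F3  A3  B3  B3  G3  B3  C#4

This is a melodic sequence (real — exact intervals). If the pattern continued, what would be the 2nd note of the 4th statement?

Grouping in 4s, the 2nd note of each cell is Eb3, F3, G3.
Each moves up a 2nd; the next is A3.

A3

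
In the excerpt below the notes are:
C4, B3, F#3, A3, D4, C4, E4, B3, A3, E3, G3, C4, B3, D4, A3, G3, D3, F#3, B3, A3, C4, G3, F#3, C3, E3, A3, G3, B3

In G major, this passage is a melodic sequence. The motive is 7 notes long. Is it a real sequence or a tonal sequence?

Every note is diatonic to G major.
Cell 1 has -1 semitones from note 1 to 2, but cell 2 has -2 — the interval quality changes while the contour stays the same, which is the hallmark of a tonal sequence.

tonal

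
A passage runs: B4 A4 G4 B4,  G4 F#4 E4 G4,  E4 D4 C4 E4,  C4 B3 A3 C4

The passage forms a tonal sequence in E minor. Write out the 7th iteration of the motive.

D3 C3 B2 D3

With a 4-note motive the entries are B4, G4, E4, C4, each down a 3rd from the previous.
Extending down a 3rd: A3 → F#3 → D3.
So cell 7 is D3 C3 B2 D3.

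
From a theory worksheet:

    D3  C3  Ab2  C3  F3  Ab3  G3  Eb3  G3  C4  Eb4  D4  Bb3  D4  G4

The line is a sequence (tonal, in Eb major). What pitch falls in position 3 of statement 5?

The unit is 5 notes. Position-3 pitches of the 3 shown cells: Ab2, Eb3, Bb3.
Carrying that up a 5th forward: F4 → C5.

C5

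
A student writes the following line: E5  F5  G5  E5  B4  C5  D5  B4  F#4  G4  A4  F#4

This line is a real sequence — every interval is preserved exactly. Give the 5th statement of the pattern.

G#3 A3 B3 G#3

Unit = 4 notes; the statements start on E5, B4, F#4, moving down a 4th each time.
Carrying on: C#4 → G#3.
From G#3 the exact shape gives G#3 A3 B3 G#3.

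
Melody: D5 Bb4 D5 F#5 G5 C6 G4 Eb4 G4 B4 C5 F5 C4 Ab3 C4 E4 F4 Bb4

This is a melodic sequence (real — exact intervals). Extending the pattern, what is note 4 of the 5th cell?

D3

With 6-note cells, note 4 of each statement runs F#5, B4, E4.
Each moves down a 5th. Continuing: A3 → D3.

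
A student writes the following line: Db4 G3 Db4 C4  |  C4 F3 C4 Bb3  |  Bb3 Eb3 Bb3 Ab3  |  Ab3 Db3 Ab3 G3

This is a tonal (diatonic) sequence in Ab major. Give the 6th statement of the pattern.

F3 Bb2 F3 Eb3

The 4-note cells begin on Db4, C4, Bb3, Ab3 — each down a 2nd from the last.
Continuing the starts: G3 → F3.
From F3 the diatonic shape gives F3 Bb2 F3 Eb3.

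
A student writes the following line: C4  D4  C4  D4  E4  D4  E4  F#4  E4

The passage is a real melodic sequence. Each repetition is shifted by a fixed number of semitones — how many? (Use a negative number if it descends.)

2

Unit = 3 notes; the statements start on C4, D4, E4, moving up a 2nd each time.
Counting half-steps from C4 to D4: 2.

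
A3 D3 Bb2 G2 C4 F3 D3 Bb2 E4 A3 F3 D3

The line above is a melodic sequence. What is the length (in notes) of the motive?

4

Try groups of 4 (3 cells in 12 notes):
A3 D3 Bb2 G2 | C4 F3 D3 Bb2 | E4 A3 F3 D3
Each cell is the previous one up a 3rd — so the unit is 4 notes.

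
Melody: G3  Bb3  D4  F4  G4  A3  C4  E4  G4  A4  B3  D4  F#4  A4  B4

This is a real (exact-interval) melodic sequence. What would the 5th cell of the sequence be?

The 5-note cells begin on G3, A3, B3 — each up a 2nd from the last.
Extending up a 2nd: C#4 → D#4.
From D#4 the exact shape gives D#4 F#4 A#4 C#5 D#5.

D#4 F#4 A#4 C#5 D#5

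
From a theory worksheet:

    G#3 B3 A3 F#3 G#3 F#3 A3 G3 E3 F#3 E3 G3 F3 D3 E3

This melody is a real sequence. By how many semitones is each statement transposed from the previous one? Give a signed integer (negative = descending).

Taking 5-note groups, the heads are G#3, F#3, E3: the pattern moves down a 2nd.
G#3 to F#3 spans -2 semitones.

-2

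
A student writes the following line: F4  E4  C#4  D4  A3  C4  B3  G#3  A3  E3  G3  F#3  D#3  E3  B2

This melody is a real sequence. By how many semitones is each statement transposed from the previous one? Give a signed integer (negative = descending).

Taking 5-note groups, the heads are F4, C4, G3: the pattern moves down a 4th.
Counting half-steps from F4 to C4: -5.

-5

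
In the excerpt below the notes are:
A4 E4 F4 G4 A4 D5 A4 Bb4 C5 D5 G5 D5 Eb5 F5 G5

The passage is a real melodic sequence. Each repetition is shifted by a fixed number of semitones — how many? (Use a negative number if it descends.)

5

Unit = 5 notes; the statements start on A4, D5, G5, moving up a 4th each time.
A4 to D5 spans +5 semitones.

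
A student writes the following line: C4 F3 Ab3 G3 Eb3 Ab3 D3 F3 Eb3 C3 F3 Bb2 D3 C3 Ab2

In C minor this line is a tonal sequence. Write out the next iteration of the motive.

D3 G2 Bb2 Ab2 F2

With a 5-note motive the entries are C4, Ab3, F3, each down a 3rd from the previous.
Statement 4 starts on D3 and keeps the same diatonic contour: D3 G2 Bb2 Ab2 F2.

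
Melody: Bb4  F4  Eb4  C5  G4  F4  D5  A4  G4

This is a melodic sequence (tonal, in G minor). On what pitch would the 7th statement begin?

Unit = 3 notes; the statements start on Bb4, C5, D5, moving up a 2nd each time.
Continuing: Eb5 → F5 → G5 → A5. Statement 7 starts on A5.

A5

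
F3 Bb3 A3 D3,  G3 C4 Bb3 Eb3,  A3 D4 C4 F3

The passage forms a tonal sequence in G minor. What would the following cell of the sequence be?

With a 4-note motive the entries are F3, G3, A3, each up a 2nd from the previous.
From Bb3 the diatonic shape gives Bb3 Eb4 D4 G3.

Bb3 Eb4 D4 G3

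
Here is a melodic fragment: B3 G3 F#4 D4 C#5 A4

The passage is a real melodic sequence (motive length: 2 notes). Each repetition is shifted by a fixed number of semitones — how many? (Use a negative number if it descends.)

7

Unit = 2 notes; the statements start on B3, F#4, C#5, moving up a 5th each time.
Counting half-steps from B3 to F#4: 7.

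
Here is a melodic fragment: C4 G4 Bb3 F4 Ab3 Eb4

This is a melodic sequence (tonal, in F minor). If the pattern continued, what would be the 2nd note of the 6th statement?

Bb3

Grouping in 2s, the 2nd note of each cell is G4, F4, Eb4.
Carrying that down a 2nd forward: Db4 → C4 → Bb3.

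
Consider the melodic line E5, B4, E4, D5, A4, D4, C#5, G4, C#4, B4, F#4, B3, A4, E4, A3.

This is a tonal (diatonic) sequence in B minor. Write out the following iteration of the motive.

G4 D4 G3

Unit = 3 notes; the statements start on E5, D5, C#5, B4, A4, moving down a 2nd each time.
Statement 6 starts on G4 and keeps the same diatonic contour: G4 D4 G3.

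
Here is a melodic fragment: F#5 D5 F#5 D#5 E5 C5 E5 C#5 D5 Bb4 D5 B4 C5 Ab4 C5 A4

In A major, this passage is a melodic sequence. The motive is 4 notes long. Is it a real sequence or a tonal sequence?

real

Each cell has the same semitone pattern (-4, 4, -3) — intervals are preserved exactly.
And D#5 lies outside A major, so the sequence is real rather than tonal.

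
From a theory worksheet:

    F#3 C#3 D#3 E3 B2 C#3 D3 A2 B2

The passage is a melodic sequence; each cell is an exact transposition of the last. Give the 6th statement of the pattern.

Ab2 Eb2 F2

Taking 3-note groups, the heads are F#3, E3, D3: the pattern moves down a 2nd.
Continuing the starts: C3 → Bb2 → Ab2.
From Ab2 the exact shape gives Ab2 Eb2 F2.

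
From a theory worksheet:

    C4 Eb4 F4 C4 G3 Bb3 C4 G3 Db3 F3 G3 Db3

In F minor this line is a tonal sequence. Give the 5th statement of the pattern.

With a 4-note motive the entries are C4, G3, Db3, each down a 4th from the previous.
Continuing the starts: Ab2 → Eb2.
From Eb2 the diatonic shape gives Eb2 G2 Ab2 Eb2.

Eb2 G2 Ab2 Eb2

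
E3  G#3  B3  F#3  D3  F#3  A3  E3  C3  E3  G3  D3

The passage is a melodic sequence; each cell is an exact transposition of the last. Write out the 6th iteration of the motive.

With a 4-note motive the entries are E3, D3, C3, each down a 2nd from the previous.
Carrying on: Bb2 → Ab2 → Gb2.
From Gb2 the exact shape gives Gb2 Bb2 Db3 Ab2.

Gb2 Bb2 Db3 Ab2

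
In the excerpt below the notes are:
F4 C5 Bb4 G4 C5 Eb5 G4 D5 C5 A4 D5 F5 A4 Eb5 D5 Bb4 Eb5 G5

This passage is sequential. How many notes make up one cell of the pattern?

Try groups of 6 (3 cells in 18 notes):
F4 C5 Bb4 G4 C5 Eb5 | G4 D5 C5 A4 D5 F5 | A4 Eb5 D5 Bb4 Eb5 G5
Each cell is the previous one up a 2nd — so the unit is 6 notes.

6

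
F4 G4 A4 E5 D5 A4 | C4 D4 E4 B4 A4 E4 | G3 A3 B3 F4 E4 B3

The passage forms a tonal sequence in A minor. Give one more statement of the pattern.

D3 E3 F3 C4 B3 F3

The 6-note cells begin on F4, C4, G3 — each down a 4th from the last.
Statement 4 starts on D3 and keeps the same diatonic contour: D3 E3 F3 C4 B3 F3.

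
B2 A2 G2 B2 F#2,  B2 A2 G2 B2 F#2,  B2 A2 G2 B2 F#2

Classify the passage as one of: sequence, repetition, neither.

repetition

Each 5-note cell is identical (B2 A2 G2 B2 F#2), restated at the same pitch.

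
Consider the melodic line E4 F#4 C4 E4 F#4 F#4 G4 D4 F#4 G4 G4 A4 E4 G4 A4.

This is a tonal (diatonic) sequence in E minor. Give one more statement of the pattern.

A4 B4 F#4 A4 B4

The 5-note cells begin on E4, F#4, G4 — each up a 2nd from the last.
Statement 4 starts on A4 and keeps the same diatonic contour: A4 B4 F#4 A4 B4.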